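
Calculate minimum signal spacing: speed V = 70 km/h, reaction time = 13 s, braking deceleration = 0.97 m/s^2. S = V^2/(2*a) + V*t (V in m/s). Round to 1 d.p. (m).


V = 70 / 3.6 = 19.4444 m/s
Braking distance = 19.4444^2 / (2*0.97) = 194.8899 m
Sighting distance = 19.4444 * 13 = 252.7778 m
S = 194.8899 + 252.7778 = 447.7 m

447.7


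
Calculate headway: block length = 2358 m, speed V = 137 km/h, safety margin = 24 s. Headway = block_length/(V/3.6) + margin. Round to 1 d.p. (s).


V = 137 / 3.6 = 38.0556 m/s
Block traversal time = 2358 / 38.0556 = 61.962 s
Headway = 61.962 + 24
Headway = 86.0 s

86.0


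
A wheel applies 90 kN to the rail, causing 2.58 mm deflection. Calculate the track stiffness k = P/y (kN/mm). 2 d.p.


Track stiffness k = P / y
k = 90 / 2.58
k = 34.88 kN/mm

34.88


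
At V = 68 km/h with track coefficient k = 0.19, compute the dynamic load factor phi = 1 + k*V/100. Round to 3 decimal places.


phi = 1 + k * V / 100
phi = 1 + 0.19 * 68 / 100
phi = 1 + 0.1292
phi = 1.129

1.129


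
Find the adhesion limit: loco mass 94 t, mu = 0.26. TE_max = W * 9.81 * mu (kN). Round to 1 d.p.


TE_max = W * g * mu
TE_max = 94 * 9.81 * 0.26
TE_max = 922.14 * 0.26
TE_max = 239.8 kN

239.8


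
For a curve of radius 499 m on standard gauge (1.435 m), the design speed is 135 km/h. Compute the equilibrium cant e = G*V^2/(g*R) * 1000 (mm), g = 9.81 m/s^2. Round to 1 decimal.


Convert speed: V = 135 / 3.6 = 37.5 m/s
Apply formula: e = 1.435 * 37.5^2 / (9.81 * 499)
e = 1.435 * 1406.25 / 4895.19
e = 0.412235 m = 412.2 mm

412.2


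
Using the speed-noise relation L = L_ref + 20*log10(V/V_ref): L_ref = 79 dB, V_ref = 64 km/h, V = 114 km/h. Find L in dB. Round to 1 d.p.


V/V_ref = 114 / 64 = 1.78125
log10(1.78125) = 0.250725
20 * 0.250725 = 5.0145
L = 79 + 5.0145 = 84.0 dB

84.0


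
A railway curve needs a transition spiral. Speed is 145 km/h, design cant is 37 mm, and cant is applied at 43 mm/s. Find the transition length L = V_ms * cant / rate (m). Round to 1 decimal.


Convert speed: V = 145 / 3.6 = 40.2778 m/s
L = 40.2778 * 37 / 43
L = 1490.2778 / 43
L = 34.7 m

34.7


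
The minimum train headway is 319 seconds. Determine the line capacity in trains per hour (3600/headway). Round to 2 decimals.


Capacity = 3600 / headway
Capacity = 3600 / 319
Capacity = 11.29 trains/hour

11.29


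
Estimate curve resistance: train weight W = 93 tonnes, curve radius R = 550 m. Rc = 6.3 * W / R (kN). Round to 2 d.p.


Rc = 6.3 * W / R
Rc = 6.3 * 93 / 550
Rc = 585.9 / 550
Rc = 1.07 kN

1.07


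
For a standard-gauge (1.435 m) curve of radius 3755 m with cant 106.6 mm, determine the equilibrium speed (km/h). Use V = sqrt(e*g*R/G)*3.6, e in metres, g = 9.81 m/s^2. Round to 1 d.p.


Convert cant: e = 106.6 mm = 0.1066 m
V_ms = sqrt(0.1066 * 9.81 * 3755 / 1.435)
V_ms = sqrt(2736.429429) = 52.3109 m/s
V = 52.3109 * 3.6 = 188.3 km/h

188.3


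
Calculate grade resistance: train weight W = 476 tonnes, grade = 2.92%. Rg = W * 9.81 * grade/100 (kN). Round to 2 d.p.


Rg = W * 9.81 * grade / 100
Rg = 476 * 9.81 * 2.92 / 100
Rg = 4669.56 * 0.0292
Rg = 136.35 kN

136.35


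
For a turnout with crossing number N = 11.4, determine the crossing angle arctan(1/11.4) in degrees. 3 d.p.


1/N = 1/11.4 = 0.087719
angle = arctan(0.087719) = 0.087495 rad
angle = 0.087495 * 180/pi = 5.013 degrees

5.013


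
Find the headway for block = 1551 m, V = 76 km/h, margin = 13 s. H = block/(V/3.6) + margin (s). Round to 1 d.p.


V = 76 / 3.6 = 21.1111 m/s
Block traversal time = 1551 / 21.1111 = 73.4684 s
Headway = 73.4684 + 13
Headway = 86.5 s

86.5


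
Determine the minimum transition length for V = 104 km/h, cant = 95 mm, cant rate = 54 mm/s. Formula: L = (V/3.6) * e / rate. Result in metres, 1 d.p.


Convert speed: V = 104 / 3.6 = 28.8889 m/s
L = 28.8889 * 95 / 54
L = 2744.4444 / 54
L = 50.8 m

50.8


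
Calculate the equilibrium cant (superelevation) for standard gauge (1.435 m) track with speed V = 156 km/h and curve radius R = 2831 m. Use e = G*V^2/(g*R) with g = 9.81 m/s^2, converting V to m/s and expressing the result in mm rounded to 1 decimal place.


Convert speed: V = 156 / 3.6 = 43.3333 m/s
Apply formula: e = 1.435 * 43.3333^2 / (9.81 * 2831)
e = 1.435 * 1877.7778 / 27772.11
e = 0.097026 m = 97.0 mm

97.0


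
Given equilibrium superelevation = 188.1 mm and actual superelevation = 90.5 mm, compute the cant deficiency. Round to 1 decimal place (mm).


Cant deficiency = equilibrium cant - actual cant
CD = 188.1 - 90.5
CD = 97.6 mm

97.6


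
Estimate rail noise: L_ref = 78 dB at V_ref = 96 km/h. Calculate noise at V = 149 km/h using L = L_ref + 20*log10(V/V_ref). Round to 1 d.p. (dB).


V/V_ref = 149 / 96 = 1.552083
log10(1.552083) = 0.190915
20 * 0.190915 = 3.8183
L = 78 + 3.8183 = 81.8 dB

81.8


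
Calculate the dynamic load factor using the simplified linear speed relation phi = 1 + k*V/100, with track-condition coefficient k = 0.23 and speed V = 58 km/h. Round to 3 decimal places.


phi = 1 + k * V / 100
phi = 1 + 0.23 * 58 / 100
phi = 1 + 0.1334
phi = 1.133

1.133


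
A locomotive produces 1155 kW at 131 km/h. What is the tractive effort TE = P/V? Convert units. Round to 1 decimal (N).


Convert: P = 1155 kW = 1155000 W
V = 131 / 3.6 = 36.3889 m/s
TE = 1155000 / 36.3889
TE = 31740.5 N

31740.5


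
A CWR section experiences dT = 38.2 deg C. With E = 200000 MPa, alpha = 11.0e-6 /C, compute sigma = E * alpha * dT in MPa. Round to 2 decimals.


sigma = E * alpha * dT
sigma = 200000 * 11.0e-6 * 38.2
sigma = 2.2 * 38.2
sigma = 84.04 MPa

84.04


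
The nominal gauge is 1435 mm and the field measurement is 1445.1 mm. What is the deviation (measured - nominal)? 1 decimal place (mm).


Deviation = measured - nominal
Deviation = 1445.1 - 1435
Deviation = 10.1 mm

10.1


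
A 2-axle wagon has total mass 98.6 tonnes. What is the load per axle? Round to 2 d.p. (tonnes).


Load per axle = total weight / number of axles
Load = 98.6 / 2
Load = 49.30 tonnes

49.30


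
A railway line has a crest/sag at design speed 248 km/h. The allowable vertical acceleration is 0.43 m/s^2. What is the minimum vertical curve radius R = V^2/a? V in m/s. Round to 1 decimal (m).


Convert speed: V = 248 / 3.6 = 68.8889 m/s
V^2 = 4745.679 m^2/s^2
R_v = 4745.679 / 0.43
R_v = 11036.5 m

11036.5


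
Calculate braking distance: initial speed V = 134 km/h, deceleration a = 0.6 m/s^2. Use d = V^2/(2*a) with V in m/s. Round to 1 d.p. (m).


Convert speed: V = 134 / 3.6 = 37.2222 m/s
V^2 = 1385.4938
d = 1385.4938 / (2 * 0.6)
d = 1385.4938 / 1.2
d = 1154.6 m

1154.6


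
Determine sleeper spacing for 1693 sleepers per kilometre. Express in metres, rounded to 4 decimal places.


Spacing = 1000 m / number of sleepers
Spacing = 1000 / 1693
Spacing = 0.5907 m

0.5907


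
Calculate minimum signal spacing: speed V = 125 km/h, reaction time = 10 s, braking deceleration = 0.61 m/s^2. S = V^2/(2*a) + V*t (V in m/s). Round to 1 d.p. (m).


V = 125 / 3.6 = 34.7222 m/s
Braking distance = 34.7222^2 / (2*0.61) = 988.2235 m
Sighting distance = 34.7222 * 10 = 347.2222 m
S = 988.2235 + 347.2222 = 1335.4 m

1335.4


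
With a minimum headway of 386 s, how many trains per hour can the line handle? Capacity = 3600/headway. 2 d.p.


Capacity = 3600 / headway
Capacity = 3600 / 386
Capacity = 9.33 trains/hour

9.33


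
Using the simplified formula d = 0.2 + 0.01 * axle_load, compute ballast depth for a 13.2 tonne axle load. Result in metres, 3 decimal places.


d = 0.2 + 0.01 * 13.2
d = 0.2 + 0.132
d = 0.332 m

0.332


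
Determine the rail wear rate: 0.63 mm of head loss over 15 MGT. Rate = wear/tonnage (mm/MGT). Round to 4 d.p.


Wear rate = total wear / cumulative tonnage
Rate = 0.63 / 15
Rate = 0.0420 mm/MGT

0.0420


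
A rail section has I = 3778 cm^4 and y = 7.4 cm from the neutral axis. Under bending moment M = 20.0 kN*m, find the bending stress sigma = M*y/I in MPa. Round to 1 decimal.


Convert units:
M = 20.0 kN*m = 20000000 N*mm
y = 7.4 cm = 74 mm
I = 3778 cm^4 = 37780000 mm^4
sigma = 20000000 * 74 / 37780000
sigma = 39.2 MPa

39.2


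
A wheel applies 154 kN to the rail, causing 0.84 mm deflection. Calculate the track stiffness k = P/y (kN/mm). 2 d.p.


Track stiffness k = P / y
k = 154 / 0.84
k = 183.33 kN/mm

183.33


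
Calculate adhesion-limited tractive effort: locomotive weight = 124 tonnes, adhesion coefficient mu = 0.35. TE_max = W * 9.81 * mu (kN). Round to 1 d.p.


TE_max = W * g * mu
TE_max = 124 * 9.81 * 0.35
TE_max = 1216.44 * 0.35
TE_max = 425.8 kN

425.8


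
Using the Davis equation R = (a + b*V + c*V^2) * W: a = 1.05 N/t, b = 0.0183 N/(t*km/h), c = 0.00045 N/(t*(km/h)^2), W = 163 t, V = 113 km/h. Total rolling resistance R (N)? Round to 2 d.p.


b*V = 0.0183 * 113 = 2.0679
c*V^2 = 0.00045 * 12769 = 5.74605
R_per_t = 1.05 + 2.0679 + 5.74605 = 8.86395 N/t
R_total = 8.86395 * 163 = 1444.82 N

1444.82


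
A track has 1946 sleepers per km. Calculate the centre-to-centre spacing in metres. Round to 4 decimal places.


Spacing = 1000 m / number of sleepers
Spacing = 1000 / 1946
Spacing = 0.5139 m

0.5139


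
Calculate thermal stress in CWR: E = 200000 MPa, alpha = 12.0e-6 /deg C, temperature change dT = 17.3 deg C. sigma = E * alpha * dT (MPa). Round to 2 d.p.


sigma = E * alpha * dT
sigma = 200000 * 12.0e-6 * 17.3
sigma = 2.4 * 17.3
sigma = 41.52 MPa

41.52


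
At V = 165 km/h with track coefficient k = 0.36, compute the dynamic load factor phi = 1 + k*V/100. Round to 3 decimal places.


phi = 1 + k * V / 100
phi = 1 + 0.36 * 165 / 100
phi = 1 + 0.594
phi = 1.594

1.594


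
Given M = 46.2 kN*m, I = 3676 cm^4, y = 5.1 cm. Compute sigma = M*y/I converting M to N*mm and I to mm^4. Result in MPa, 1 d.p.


Convert units:
M = 46.2 kN*m = 46200000 N*mm
y = 5.1 cm = 51 mm
I = 3676 cm^4 = 36760000 mm^4
sigma = 46200000 * 51 / 36760000
sigma = 64.1 MPa

64.1


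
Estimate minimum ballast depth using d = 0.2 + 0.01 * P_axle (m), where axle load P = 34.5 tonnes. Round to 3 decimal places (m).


d = 0.2 + 0.01 * 34.5
d = 0.2 + 0.345
d = 0.545 m

0.545


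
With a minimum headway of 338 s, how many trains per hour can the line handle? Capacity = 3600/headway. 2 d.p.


Capacity = 3600 / headway
Capacity = 3600 / 338
Capacity = 10.65 trains/hour

10.65


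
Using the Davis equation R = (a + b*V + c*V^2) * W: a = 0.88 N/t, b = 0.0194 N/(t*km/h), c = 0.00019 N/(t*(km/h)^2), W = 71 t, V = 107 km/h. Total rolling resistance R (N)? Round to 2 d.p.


b*V = 0.0194 * 107 = 2.0758
c*V^2 = 0.00019 * 11449 = 2.17531
R_per_t = 0.88 + 2.0758 + 2.17531 = 5.13111 N/t
R_total = 5.13111 * 71 = 364.31 N

364.31


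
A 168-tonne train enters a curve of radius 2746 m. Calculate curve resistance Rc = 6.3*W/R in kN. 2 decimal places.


Rc = 6.3 * W / R
Rc = 6.3 * 168 / 2746
Rc = 1058.4 / 2746
Rc = 0.39 kN

0.39


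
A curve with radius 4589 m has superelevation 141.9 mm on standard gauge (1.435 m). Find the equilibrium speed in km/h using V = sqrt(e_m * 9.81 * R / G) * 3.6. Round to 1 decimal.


Convert cant: e = 141.9 mm = 0.1419 m
V_ms = sqrt(0.1419 * 9.81 * 4589 / 1.435)
V_ms = sqrt(4451.614614) = 66.7204 m/s
V = 66.7204 * 3.6 = 240.2 km/h

240.2


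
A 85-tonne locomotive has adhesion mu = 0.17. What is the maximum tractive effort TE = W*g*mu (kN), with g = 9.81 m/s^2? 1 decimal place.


TE_max = W * g * mu
TE_max = 85 * 9.81 * 0.17
TE_max = 833.85 * 0.17
TE_max = 141.8 kN

141.8


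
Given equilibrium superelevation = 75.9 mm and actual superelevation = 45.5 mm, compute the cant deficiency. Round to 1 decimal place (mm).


Cant deficiency = equilibrium cant - actual cant
CD = 75.9 - 45.5
CD = 30.4 mm

30.4


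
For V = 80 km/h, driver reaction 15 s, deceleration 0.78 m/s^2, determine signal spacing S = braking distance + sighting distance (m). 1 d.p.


V = 80 / 3.6 = 22.2222 m/s
Braking distance = 22.2222^2 / (2*0.78) = 316.5559 m
Sighting distance = 22.2222 * 15 = 333.3333 m
S = 316.5559 + 333.3333 = 649.9 m

649.9


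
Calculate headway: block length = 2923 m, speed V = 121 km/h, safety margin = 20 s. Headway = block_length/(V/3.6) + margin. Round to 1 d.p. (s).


V = 121 / 3.6 = 33.6111 m/s
Block traversal time = 2923 / 33.6111 = 86.9653 s
Headway = 86.9653 + 20
Headway = 107.0 s

107.0


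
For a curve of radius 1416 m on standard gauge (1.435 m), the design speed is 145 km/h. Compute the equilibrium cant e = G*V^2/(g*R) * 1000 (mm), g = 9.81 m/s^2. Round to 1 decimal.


Convert speed: V = 145 / 3.6 = 40.2778 m/s
Apply formula: e = 1.435 * 40.2778^2 / (9.81 * 1416)
e = 1.435 * 1622.2994 / 13890.96
e = 0.167591 m = 167.6 mm

167.6


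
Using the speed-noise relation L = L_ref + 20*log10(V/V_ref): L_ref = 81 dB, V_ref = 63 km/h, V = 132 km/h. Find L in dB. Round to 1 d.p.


V/V_ref = 132 / 63 = 2.095238
log10(2.095238) = 0.321233
20 * 0.321233 = 6.4247
L = 81 + 6.4247 = 87.4 dB

87.4


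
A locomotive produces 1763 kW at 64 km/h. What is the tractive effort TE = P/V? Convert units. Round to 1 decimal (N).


Convert: P = 1763 kW = 1763000 W
V = 64 / 3.6 = 17.7778 m/s
TE = 1763000 / 17.7778
TE = 99168.8 N

99168.8


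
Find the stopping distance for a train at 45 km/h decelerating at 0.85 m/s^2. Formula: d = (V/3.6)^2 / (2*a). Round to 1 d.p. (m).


Convert speed: V = 45 / 3.6 = 12.5 m/s
V^2 = 156.25
d = 156.25 / (2 * 0.85)
d = 156.25 / 1.7
d = 91.9 m

91.9


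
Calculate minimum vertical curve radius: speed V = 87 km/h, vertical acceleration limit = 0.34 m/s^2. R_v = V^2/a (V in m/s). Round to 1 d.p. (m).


Convert speed: V = 87 / 3.6 = 24.1667 m/s
V^2 = 584.0278 m^2/s^2
R_v = 584.0278 / 0.34
R_v = 1717.7 m

1717.7


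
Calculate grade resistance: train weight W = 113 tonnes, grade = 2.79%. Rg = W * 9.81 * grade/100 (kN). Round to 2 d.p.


Rg = W * 9.81 * grade / 100
Rg = 113 * 9.81 * 2.79 / 100
Rg = 1108.53 * 0.0279
Rg = 30.93 kN

30.93


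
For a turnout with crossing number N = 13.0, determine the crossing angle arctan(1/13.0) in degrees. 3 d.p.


1/N = 1/13.0 = 0.076923
angle = arctan(0.076923) = 0.076772 rad
angle = 0.076772 * 180/pi = 4.399 degrees

4.399


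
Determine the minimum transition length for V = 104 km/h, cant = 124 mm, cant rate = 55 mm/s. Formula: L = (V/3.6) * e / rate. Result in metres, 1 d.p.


Convert speed: V = 104 / 3.6 = 28.8889 m/s
L = 28.8889 * 124 / 55
L = 3582.2222 / 55
L = 65.1 m

65.1


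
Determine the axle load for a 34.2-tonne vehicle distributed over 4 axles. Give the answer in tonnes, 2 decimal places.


Load per axle = total weight / number of axles
Load = 34.2 / 4
Load = 8.55 tonnes

8.55


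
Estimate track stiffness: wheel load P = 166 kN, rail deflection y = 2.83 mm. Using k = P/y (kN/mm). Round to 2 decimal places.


Track stiffness k = P / y
k = 166 / 2.83
k = 58.66 kN/mm

58.66


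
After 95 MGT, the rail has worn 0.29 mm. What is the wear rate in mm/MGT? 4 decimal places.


Wear rate = total wear / cumulative tonnage
Rate = 0.29 / 95
Rate = 0.0031 mm/MGT

0.0031


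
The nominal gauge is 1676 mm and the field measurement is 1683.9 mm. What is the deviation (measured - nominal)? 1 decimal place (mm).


Deviation = measured - nominal
Deviation = 1683.9 - 1676
Deviation = 7.9 mm

7.9


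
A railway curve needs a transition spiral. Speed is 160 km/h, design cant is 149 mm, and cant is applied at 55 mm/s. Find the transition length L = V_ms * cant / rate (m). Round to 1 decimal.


Convert speed: V = 160 / 3.6 = 44.4444 m/s
L = 44.4444 * 149 / 55
L = 6622.2222 / 55
L = 120.4 m

120.4


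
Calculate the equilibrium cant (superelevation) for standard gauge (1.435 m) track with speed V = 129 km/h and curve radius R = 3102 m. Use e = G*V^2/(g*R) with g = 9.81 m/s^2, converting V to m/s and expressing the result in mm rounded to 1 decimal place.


Convert speed: V = 129 / 3.6 = 35.8333 m/s
Apply formula: e = 1.435 * 35.8333^2 / (9.81 * 3102)
e = 1.435 * 1284.0278 / 30430.62
e = 0.06055 m = 60.6 mm

60.6


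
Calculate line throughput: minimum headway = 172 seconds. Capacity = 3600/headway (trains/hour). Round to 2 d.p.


Capacity = 3600 / headway
Capacity = 3600 / 172
Capacity = 20.93 trains/hour

20.93


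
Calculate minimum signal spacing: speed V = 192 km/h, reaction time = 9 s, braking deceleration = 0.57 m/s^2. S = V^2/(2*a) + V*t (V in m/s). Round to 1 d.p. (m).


V = 192 / 3.6 = 53.3333 m/s
Braking distance = 53.3333^2 / (2*0.57) = 2495.1267 m
Sighting distance = 53.3333 * 9 = 480.0 m
S = 2495.1267 + 480.0 = 2975.1 m

2975.1


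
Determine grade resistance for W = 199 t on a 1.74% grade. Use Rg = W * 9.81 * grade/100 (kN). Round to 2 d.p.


Rg = W * 9.81 * grade / 100
Rg = 199 * 9.81 * 1.74 / 100
Rg = 1952.19 * 0.0174
Rg = 33.97 kN

33.97


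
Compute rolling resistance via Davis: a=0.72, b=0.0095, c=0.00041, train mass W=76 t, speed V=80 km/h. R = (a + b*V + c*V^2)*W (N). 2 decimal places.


b*V = 0.0095 * 80 = 0.76
c*V^2 = 0.00041 * 6400 = 2.624
R_per_t = 0.72 + 0.76 + 2.624 = 4.104 N/t
R_total = 4.104 * 76 = 311.90 N

311.90


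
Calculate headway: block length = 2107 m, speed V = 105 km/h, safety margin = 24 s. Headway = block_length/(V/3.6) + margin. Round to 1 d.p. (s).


V = 105 / 3.6 = 29.1667 m/s
Block traversal time = 2107 / 29.1667 = 72.24 s
Headway = 72.24 + 24
Headway = 96.2 s

96.2


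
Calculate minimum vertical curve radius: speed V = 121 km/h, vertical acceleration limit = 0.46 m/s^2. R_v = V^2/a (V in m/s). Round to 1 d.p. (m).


Convert speed: V = 121 / 3.6 = 33.6111 m/s
V^2 = 1129.7068 m^2/s^2
R_v = 1129.7068 / 0.46
R_v = 2455.9 m

2455.9


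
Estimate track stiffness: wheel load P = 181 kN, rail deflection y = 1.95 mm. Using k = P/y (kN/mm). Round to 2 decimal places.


Track stiffness k = P / y
k = 181 / 1.95
k = 92.82 kN/mm

92.82


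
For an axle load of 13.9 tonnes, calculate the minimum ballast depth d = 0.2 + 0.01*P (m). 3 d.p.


d = 0.2 + 0.01 * 13.9
d = 0.2 + 0.139
d = 0.339 m

0.339


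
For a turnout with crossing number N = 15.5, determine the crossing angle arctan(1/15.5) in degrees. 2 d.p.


1/N = 1/15.5 = 0.064516
angle = arctan(0.064516) = 0.064427 rad
angle = 0.064427 * 180/pi = 3.69 degrees

3.69


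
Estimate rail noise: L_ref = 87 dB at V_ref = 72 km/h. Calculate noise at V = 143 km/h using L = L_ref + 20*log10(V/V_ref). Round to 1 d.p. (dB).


V/V_ref = 143 / 72 = 1.986111
log10(1.986111) = 0.298004
20 * 0.298004 = 5.9601
L = 87 + 5.9601 = 93.0 dB

93.0


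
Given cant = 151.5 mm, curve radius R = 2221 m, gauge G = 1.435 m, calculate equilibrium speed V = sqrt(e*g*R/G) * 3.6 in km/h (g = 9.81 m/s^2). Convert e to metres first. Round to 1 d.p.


Convert cant: e = 151.5 mm = 0.1515 m
V_ms = sqrt(0.1515 * 9.81 * 2221 / 1.435)
V_ms = sqrt(2300.267258) = 47.9611 m/s
V = 47.9611 * 3.6 = 172.7 km/h

172.7


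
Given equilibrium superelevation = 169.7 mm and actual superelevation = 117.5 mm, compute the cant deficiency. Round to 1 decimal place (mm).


Cant deficiency = equilibrium cant - actual cant
CD = 169.7 - 117.5
CD = 52.2 mm

52.2


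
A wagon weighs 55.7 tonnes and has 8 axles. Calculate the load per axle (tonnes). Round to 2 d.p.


Load per axle = total weight / number of axles
Load = 55.7 / 8
Load = 6.96 tonnes

6.96


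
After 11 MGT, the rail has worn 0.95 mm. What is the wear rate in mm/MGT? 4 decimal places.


Wear rate = total wear / cumulative tonnage
Rate = 0.95 / 11
Rate = 0.0864 mm/MGT

0.0864


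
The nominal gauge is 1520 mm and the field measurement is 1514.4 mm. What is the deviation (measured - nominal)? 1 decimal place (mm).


Deviation = measured - nominal
Deviation = 1514.4 - 1520
Deviation = -5.6 mm

-5.6


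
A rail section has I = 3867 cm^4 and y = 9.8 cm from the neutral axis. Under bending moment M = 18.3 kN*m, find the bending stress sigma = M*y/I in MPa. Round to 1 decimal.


Convert units:
M = 18.3 kN*m = 18300000 N*mm
y = 9.8 cm = 98 mm
I = 3867 cm^4 = 38670000 mm^4
sigma = 18300000 * 98 / 38670000
sigma = 46.4 MPa

46.4


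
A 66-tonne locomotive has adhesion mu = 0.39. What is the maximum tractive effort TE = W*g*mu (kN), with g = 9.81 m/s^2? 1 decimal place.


TE_max = W * g * mu
TE_max = 66 * 9.81 * 0.39
TE_max = 647.46 * 0.39
TE_max = 252.5 kN

252.5


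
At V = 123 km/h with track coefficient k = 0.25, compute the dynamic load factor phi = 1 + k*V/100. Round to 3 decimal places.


phi = 1 + k * V / 100
phi = 1 + 0.25 * 123 / 100
phi = 1 + 0.3075
phi = 1.308

1.308


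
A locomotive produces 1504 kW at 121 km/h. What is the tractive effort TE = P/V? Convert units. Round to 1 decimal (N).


Convert: P = 1504 kW = 1504000 W
V = 121 / 3.6 = 33.6111 m/s
TE = 1504000 / 33.6111
TE = 44747.1 N

44747.1


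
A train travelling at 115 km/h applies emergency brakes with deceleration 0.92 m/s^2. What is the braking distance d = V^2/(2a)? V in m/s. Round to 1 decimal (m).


Convert speed: V = 115 / 3.6 = 31.9444 m/s
V^2 = 1020.4475
d = 1020.4475 / (2 * 0.92)
d = 1020.4475 / 1.84
d = 554.6 m

554.6


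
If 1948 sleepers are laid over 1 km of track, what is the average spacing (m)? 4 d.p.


Spacing = 1000 m / number of sleepers
Spacing = 1000 / 1948
Spacing = 0.5133 m

0.5133


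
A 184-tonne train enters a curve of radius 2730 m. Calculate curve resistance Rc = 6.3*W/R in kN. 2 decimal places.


Rc = 6.3 * W / R
Rc = 6.3 * 184 / 2730
Rc = 1159.2 / 2730
Rc = 0.42 kN

0.42


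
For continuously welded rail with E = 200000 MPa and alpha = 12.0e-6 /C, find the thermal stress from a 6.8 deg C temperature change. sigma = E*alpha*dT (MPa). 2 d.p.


sigma = E * alpha * dT
sigma = 200000 * 12.0e-6 * 6.8
sigma = 2.4 * 6.8
sigma = 16.32 MPa

16.32


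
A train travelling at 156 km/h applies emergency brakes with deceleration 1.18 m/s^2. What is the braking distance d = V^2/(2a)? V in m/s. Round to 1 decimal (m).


Convert speed: V = 156 / 3.6 = 43.3333 m/s
V^2 = 1877.7778
d = 1877.7778 / (2 * 1.18)
d = 1877.7778 / 2.36
d = 795.7 m

795.7


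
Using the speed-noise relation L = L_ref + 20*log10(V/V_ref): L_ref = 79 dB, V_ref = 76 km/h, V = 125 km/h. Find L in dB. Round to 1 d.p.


V/V_ref = 125 / 76 = 1.644737
log10(1.644737) = 0.216096
20 * 0.216096 = 4.3219
L = 79 + 4.3219 = 83.3 dB

83.3


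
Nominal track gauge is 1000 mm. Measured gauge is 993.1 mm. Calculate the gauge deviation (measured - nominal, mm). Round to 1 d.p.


Deviation = measured - nominal
Deviation = 993.1 - 1000
Deviation = -6.9 mm

-6.9


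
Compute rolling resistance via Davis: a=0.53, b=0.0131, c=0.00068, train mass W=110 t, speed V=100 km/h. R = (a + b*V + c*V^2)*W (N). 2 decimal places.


b*V = 0.0131 * 100 = 1.31
c*V^2 = 0.00068 * 10000 = 6.8
R_per_t = 0.53 + 1.31 + 6.8 = 8.64 N/t
R_total = 8.64 * 110 = 950.40 N

950.40


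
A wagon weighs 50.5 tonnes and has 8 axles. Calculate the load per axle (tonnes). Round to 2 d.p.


Load per axle = total weight / number of axles
Load = 50.5 / 8
Load = 6.31 tonnes

6.31


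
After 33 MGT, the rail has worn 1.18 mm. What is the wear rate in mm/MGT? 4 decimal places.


Wear rate = total wear / cumulative tonnage
Rate = 1.18 / 33
Rate = 0.0358 mm/MGT

0.0358


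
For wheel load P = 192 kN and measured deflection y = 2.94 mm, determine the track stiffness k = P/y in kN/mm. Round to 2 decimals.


Track stiffness k = P / y
k = 192 / 2.94
k = 65.31 kN/mm

65.31


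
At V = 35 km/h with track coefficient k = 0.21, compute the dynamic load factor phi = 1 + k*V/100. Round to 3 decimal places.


phi = 1 + k * V / 100
phi = 1 + 0.21 * 35 / 100
phi = 1 + 0.0735
phi = 1.074

1.074


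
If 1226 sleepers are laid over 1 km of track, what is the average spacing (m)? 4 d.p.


Spacing = 1000 m / number of sleepers
Spacing = 1000 / 1226
Spacing = 0.8157 m

0.8157


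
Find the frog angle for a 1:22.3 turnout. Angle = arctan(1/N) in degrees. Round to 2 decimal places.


1/N = 1/22.3 = 0.044843
angle = arctan(0.044843) = 0.044813 rad
angle = 0.044813 * 180/pi = 2.57 degrees

2.57


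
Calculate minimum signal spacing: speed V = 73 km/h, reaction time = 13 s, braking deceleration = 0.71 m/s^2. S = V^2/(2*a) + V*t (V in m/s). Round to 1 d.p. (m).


V = 73 / 3.6 = 20.2778 m/s
Braking distance = 20.2778^2 / (2*0.71) = 289.5692 m
Sighting distance = 20.2778 * 13 = 263.6111 m
S = 289.5692 + 263.6111 = 553.2 m

553.2


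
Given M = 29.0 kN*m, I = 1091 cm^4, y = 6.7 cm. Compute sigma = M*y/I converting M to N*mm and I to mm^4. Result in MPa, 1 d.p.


Convert units:
M = 29.0 kN*m = 29000000 N*mm
y = 6.7 cm = 67 mm
I = 1091 cm^4 = 10910000 mm^4
sigma = 29000000 * 67 / 10910000
sigma = 178.1 MPa

178.1


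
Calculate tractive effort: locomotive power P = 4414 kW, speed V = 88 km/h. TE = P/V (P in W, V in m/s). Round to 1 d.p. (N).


Convert: P = 4414 kW = 4414000 W
V = 88 / 3.6 = 24.4444 m/s
TE = 4414000 / 24.4444
TE = 180572.7 N

180572.7


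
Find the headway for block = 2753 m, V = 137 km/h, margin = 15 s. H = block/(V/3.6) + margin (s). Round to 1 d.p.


V = 137 / 3.6 = 38.0556 m/s
Block traversal time = 2753 / 38.0556 = 72.3416 s
Headway = 72.3416 + 15
Headway = 87.3 s

87.3


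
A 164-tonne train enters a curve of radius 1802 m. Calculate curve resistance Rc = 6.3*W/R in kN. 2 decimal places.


Rc = 6.3 * W / R
Rc = 6.3 * 164 / 1802
Rc = 1033.2 / 1802
Rc = 0.57 kN

0.57


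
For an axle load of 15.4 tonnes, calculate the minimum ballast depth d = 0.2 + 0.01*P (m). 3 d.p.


d = 0.2 + 0.01 * 15.4
d = 0.2 + 0.154
d = 0.354 m

0.354


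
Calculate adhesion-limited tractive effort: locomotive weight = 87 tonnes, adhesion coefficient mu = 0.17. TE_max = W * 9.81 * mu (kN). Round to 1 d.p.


TE_max = W * g * mu
TE_max = 87 * 9.81 * 0.17
TE_max = 853.47 * 0.17
TE_max = 145.1 kN

145.1


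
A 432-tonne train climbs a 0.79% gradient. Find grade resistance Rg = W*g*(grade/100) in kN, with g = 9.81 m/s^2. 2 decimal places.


Rg = W * 9.81 * grade / 100
Rg = 432 * 9.81 * 0.79 / 100
Rg = 4237.92 * 0.0079
Rg = 33.48 kN

33.48


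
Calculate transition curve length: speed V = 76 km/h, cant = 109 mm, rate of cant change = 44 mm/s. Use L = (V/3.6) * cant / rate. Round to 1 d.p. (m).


Convert speed: V = 76 / 3.6 = 21.1111 m/s
L = 21.1111 * 109 / 44
L = 2301.1111 / 44
L = 52.3 m

52.3


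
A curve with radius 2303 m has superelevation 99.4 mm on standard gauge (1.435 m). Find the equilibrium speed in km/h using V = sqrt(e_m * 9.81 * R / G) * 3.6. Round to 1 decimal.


Convert cant: e = 99.4 mm = 0.0994 m
V_ms = sqrt(0.0994 * 9.81 * 2303 / 1.435)
V_ms = sqrt(1564.939054) = 39.5593 m/s
V = 39.5593 * 3.6 = 142.4 km/h

142.4


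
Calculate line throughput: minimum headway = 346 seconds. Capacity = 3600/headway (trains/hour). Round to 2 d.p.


Capacity = 3600 / headway
Capacity = 3600 / 346
Capacity = 10.40 trains/hour

10.40


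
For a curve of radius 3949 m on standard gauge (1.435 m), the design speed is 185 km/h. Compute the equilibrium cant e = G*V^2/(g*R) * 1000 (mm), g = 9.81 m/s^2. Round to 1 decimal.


Convert speed: V = 185 / 3.6 = 51.3889 m/s
Apply formula: e = 1.435 * 51.3889^2 / (9.81 * 3949)
e = 1.435 * 2640.8179 / 38739.69
e = 0.097821 m = 97.8 mm

97.8


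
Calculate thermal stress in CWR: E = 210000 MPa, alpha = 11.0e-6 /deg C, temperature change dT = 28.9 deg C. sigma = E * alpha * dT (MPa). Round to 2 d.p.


sigma = E * alpha * dT
sigma = 210000 * 11.0e-6 * 28.9
sigma = 2.31 * 28.9
sigma = 66.76 MPa

66.76


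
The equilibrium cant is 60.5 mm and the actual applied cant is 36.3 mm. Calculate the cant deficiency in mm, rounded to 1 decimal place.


Cant deficiency = equilibrium cant - actual cant
CD = 60.5 - 36.3
CD = 24.2 mm

24.2


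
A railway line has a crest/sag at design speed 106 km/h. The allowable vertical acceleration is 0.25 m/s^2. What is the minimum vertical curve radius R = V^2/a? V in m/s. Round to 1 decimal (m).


Convert speed: V = 106 / 3.6 = 29.4444 m/s
V^2 = 866.9753 m^2/s^2
R_v = 866.9753 / 0.25
R_v = 3467.9 m

3467.9


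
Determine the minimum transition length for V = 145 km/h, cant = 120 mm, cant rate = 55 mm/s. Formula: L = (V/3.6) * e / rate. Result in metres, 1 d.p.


Convert speed: V = 145 / 3.6 = 40.2778 m/s
L = 40.2778 * 120 / 55
L = 4833.3333 / 55
L = 87.9 m

87.9


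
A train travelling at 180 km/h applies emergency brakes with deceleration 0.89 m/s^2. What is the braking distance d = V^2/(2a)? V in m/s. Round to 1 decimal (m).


Convert speed: V = 180 / 3.6 = 50.0 m/s
V^2 = 2500.0
d = 2500.0 / (2 * 0.89)
d = 2500.0 / 1.78
d = 1404.5 m

1404.5


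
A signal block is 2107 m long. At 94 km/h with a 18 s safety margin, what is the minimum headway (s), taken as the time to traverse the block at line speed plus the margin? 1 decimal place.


V = 94 / 3.6 = 26.1111 m/s
Block traversal time = 2107 / 26.1111 = 80.6936 s
Headway = 80.6936 + 18
Headway = 98.7 s

98.7


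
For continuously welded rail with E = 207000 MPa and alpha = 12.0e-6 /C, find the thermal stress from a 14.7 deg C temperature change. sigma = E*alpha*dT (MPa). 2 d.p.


sigma = E * alpha * dT
sigma = 207000 * 12.0e-6 * 14.7
sigma = 2.484 * 14.7
sigma = 36.51 MPa

36.51


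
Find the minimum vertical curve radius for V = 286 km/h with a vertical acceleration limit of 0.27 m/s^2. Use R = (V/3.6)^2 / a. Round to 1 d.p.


Convert speed: V = 286 / 3.6 = 79.4444 m/s
V^2 = 6311.4198 m^2/s^2
R_v = 6311.4198 / 0.27
R_v = 23375.6 m

23375.6


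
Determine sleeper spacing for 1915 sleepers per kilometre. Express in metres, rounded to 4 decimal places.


Spacing = 1000 m / number of sleepers
Spacing = 1000 / 1915
Spacing = 0.5222 m

0.5222


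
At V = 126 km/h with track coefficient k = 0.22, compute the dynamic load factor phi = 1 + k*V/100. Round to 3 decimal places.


phi = 1 + k * V / 100
phi = 1 + 0.22 * 126 / 100
phi = 1 + 0.2772
phi = 1.277

1.277


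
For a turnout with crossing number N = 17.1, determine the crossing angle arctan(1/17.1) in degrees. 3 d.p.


1/N = 1/17.1 = 0.05848
angle = arctan(0.05848) = 0.058413 rad
angle = 0.058413 * 180/pi = 3.347 degrees

3.347


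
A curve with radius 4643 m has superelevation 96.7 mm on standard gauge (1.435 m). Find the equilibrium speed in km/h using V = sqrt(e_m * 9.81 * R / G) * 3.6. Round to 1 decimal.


Convert cant: e = 96.7 mm = 0.0967 m
V_ms = sqrt(0.0967 * 9.81 * 4643 / 1.435)
V_ms = sqrt(3069.32067) = 55.4015 m/s
V = 55.4015 * 3.6 = 199.4 km/h

199.4


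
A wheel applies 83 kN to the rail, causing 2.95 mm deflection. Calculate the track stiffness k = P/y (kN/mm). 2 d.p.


Track stiffness k = P / y
k = 83 / 2.95
k = 28.14 kN/mm

28.14


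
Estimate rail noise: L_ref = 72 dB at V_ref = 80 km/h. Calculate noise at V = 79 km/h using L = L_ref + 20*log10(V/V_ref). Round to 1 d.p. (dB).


V/V_ref = 79 / 80 = 0.9875
log10(0.9875) = -0.005463
20 * -0.005463 = -0.1093
L = 72 + -0.1093 = 71.9 dB

71.9


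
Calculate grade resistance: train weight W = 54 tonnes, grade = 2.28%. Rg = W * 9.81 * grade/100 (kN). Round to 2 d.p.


Rg = W * 9.81 * grade / 100
Rg = 54 * 9.81 * 2.28 / 100
Rg = 529.74 * 0.0228
Rg = 12.08 kN

12.08


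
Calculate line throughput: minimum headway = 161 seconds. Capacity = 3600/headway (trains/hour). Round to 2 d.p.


Capacity = 3600 / headway
Capacity = 3600 / 161
Capacity = 22.36 trains/hour

22.36


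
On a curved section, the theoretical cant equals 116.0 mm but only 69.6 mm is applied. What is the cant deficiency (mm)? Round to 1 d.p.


Cant deficiency = equilibrium cant - actual cant
CD = 116.0 - 69.6
CD = 46.4 mm

46.4


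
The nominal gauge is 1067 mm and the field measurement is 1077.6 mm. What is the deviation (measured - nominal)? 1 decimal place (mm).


Deviation = measured - nominal
Deviation = 1077.6 - 1067
Deviation = 10.6 mm

10.6


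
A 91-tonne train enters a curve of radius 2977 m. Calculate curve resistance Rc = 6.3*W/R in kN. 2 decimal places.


Rc = 6.3 * W / R
Rc = 6.3 * 91 / 2977
Rc = 573.3 / 2977
Rc = 0.19 kN

0.19


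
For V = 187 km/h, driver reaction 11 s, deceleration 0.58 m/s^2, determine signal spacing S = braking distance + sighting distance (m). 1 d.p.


V = 187 / 3.6 = 51.9444 m/s
Braking distance = 51.9444^2 / (2*0.58) = 2326.0563 m
Sighting distance = 51.9444 * 11 = 571.3889 m
S = 2326.0563 + 571.3889 = 2897.4 m

2897.4


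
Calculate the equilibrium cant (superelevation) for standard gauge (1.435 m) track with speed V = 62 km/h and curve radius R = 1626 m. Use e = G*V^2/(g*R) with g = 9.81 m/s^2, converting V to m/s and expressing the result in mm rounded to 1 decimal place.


Convert speed: V = 62 / 3.6 = 17.2222 m/s
Apply formula: e = 1.435 * 17.2222^2 / (9.81 * 1626)
e = 1.435 * 296.6049 / 15951.06
e = 0.026683 m = 26.7 mm

26.7


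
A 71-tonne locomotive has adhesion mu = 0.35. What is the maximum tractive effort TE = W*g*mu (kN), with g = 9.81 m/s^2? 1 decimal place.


TE_max = W * g * mu
TE_max = 71 * 9.81 * 0.35
TE_max = 696.51 * 0.35
TE_max = 243.8 kN

243.8


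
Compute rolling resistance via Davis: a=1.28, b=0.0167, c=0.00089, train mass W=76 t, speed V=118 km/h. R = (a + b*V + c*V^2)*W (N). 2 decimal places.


b*V = 0.0167 * 118 = 1.9706
c*V^2 = 0.00089 * 13924 = 12.39236
R_per_t = 1.28 + 1.9706 + 12.39236 = 15.64296 N/t
R_total = 15.64296 * 76 = 1188.86 N

1188.86


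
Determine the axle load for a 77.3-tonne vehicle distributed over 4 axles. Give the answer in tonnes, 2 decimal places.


Load per axle = total weight / number of axles
Load = 77.3 / 4
Load = 19.33 tonnes

19.33


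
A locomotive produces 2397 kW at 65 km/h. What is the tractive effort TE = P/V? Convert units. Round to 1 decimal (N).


Convert: P = 2397 kW = 2397000 W
V = 65 / 3.6 = 18.0556 m/s
TE = 2397000 / 18.0556
TE = 132756.9 N

132756.9


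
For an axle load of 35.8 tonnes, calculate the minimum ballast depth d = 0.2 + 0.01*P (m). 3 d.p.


d = 0.2 + 0.01 * 35.8
d = 0.2 + 0.358
d = 0.558 m

0.558


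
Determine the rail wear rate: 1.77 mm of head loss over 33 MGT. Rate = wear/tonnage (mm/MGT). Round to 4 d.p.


Wear rate = total wear / cumulative tonnage
Rate = 1.77 / 33
Rate = 0.0536 mm/MGT

0.0536


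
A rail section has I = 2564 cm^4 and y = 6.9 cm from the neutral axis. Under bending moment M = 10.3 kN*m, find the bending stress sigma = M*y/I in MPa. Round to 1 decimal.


Convert units:
M = 10.3 kN*m = 10300000 N*mm
y = 6.9 cm = 69 mm
I = 2564 cm^4 = 25640000 mm^4
sigma = 10300000 * 69 / 25640000
sigma = 27.7 MPa

27.7


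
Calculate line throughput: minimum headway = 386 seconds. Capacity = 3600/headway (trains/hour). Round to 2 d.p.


Capacity = 3600 / headway
Capacity = 3600 / 386
Capacity = 9.33 trains/hour

9.33


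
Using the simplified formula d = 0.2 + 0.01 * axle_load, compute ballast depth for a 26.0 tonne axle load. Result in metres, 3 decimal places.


d = 0.2 + 0.01 * 26.0
d = 0.2 + 0.26
d = 0.460 m

0.460


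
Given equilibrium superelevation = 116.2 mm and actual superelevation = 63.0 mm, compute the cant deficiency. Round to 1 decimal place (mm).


Cant deficiency = equilibrium cant - actual cant
CD = 116.2 - 63.0
CD = 53.2 mm

53.2


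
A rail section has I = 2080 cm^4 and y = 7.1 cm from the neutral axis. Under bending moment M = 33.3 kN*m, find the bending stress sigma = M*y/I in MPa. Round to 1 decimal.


Convert units:
M = 33.3 kN*m = 33300000 N*mm
y = 7.1 cm = 71 mm
I = 2080 cm^4 = 20800000 mm^4
sigma = 33300000 * 71 / 20800000
sigma = 113.7 MPa

113.7


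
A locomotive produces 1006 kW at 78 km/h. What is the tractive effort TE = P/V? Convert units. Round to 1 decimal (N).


Convert: P = 1006 kW = 1006000 W
V = 78 / 3.6 = 21.6667 m/s
TE = 1006000 / 21.6667
TE = 46430.8 N

46430.8


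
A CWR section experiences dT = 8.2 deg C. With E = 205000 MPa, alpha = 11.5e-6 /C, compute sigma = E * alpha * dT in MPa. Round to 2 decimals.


sigma = E * alpha * dT
sigma = 205000 * 11.5e-6 * 8.2
sigma = 2.3575 * 8.2
sigma = 19.33 MPa

19.33


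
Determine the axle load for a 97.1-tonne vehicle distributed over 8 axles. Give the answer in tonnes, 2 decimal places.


Load per axle = total weight / number of axles
Load = 97.1 / 8
Load = 12.14 tonnes

12.14


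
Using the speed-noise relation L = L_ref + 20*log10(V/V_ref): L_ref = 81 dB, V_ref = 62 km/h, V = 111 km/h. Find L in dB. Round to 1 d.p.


V/V_ref = 111 / 62 = 1.790323
log10(1.790323) = 0.252931
20 * 0.252931 = 5.0586
L = 81 + 5.0586 = 86.1 dB

86.1


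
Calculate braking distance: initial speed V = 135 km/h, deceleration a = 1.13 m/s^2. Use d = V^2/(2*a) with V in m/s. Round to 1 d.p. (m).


Convert speed: V = 135 / 3.6 = 37.5 m/s
V^2 = 1406.25
d = 1406.25 / (2 * 1.13)
d = 1406.25 / 2.26
d = 622.2 m

622.2


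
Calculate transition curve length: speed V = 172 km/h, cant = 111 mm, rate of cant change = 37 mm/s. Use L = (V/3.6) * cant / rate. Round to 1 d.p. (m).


Convert speed: V = 172 / 3.6 = 47.7778 m/s
L = 47.7778 * 111 / 37
L = 5303.3333 / 37
L = 143.3 m

143.3


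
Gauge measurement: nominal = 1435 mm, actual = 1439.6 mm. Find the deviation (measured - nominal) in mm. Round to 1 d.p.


Deviation = measured - nominal
Deviation = 1439.6 - 1435
Deviation = 4.6 mm

4.6


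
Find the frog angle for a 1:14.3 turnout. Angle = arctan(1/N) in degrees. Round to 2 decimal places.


1/N = 1/14.3 = 0.06993
angle = arctan(0.06993) = 0.069816 rad
angle = 0.069816 * 180/pi = 4.00 degrees

4.00


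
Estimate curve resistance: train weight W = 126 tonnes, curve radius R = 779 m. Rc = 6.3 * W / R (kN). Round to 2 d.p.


Rc = 6.3 * W / R
Rc = 6.3 * 126 / 779
Rc = 793.8 / 779
Rc = 1.02 kN

1.02


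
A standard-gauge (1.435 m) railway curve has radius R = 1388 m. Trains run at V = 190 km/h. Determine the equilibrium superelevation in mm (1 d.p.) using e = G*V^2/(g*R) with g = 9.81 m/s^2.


Convert speed: V = 190 / 3.6 = 52.7778 m/s
Apply formula: e = 1.435 * 52.7778^2 / (9.81 * 1388)
e = 1.435 * 2785.4938 / 13616.28
e = 0.293559 m = 293.6 mm

293.6


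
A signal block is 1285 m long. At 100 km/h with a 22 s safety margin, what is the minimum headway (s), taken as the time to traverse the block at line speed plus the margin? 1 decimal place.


V = 100 / 3.6 = 27.7778 m/s
Block traversal time = 1285 / 27.7778 = 46.26 s
Headway = 46.26 + 22
Headway = 68.3 s

68.3


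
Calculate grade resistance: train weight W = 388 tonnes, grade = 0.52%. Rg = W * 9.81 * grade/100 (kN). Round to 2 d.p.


Rg = W * 9.81 * grade / 100
Rg = 388 * 9.81 * 0.52 / 100
Rg = 3806.28 * 0.0052
Rg = 19.79 kN

19.79


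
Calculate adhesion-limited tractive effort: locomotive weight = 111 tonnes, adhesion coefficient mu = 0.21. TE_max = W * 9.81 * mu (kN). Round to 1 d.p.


TE_max = W * g * mu
TE_max = 111 * 9.81 * 0.21
TE_max = 1088.91 * 0.21
TE_max = 228.7 kN

228.7


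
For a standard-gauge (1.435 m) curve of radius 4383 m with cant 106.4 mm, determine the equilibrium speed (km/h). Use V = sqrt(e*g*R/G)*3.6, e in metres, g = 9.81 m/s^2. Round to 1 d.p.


Convert cant: e = 106.4 mm = 0.1064 m
V_ms = sqrt(0.1064 * 9.81 * 4383 / 1.435)
V_ms = sqrt(3188.087298) = 56.4631 m/s
V = 56.4631 * 3.6 = 203.3 km/h

203.3


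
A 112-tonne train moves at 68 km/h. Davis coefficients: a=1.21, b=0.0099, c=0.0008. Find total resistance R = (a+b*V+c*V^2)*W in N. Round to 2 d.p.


b*V = 0.0099 * 68 = 0.6732
c*V^2 = 0.0008 * 4624 = 3.6992
R_per_t = 1.21 + 0.6732 + 3.6992 = 5.5824 N/t
R_total = 5.5824 * 112 = 625.23 N

625.23


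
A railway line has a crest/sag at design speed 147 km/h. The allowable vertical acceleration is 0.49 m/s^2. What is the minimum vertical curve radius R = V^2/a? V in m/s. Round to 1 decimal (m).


Convert speed: V = 147 / 3.6 = 40.8333 m/s
V^2 = 1667.3611 m^2/s^2
R_v = 1667.3611 / 0.49
R_v = 3402.8 m

3402.8
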